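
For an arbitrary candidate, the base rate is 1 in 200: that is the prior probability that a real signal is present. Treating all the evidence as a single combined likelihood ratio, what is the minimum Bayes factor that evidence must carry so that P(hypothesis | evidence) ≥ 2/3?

Prior odds = 0.005/0.995 = 1/199.
Target odds = (2/3)/(1/3) = 2.
Required Bayes factor = 2 ÷ (1/199) = 398.

398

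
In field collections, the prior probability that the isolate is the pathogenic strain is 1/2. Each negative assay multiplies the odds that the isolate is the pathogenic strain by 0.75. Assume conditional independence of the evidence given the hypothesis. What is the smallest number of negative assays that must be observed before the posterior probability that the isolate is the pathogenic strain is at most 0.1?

8

Prior odds = 0.5/0.5 = 1.
Likelihood ratio per negative assay = 0.75.
Target posterior odds = 0.1/0.9 = 1/9.
Require 0.75ⁿ ≤ 1/9 ÷ 1 = 1/9.
0.75⁷ = 2187/16384 is still above 1/9 but 0.75⁸ = 6561/65536 is at or below it, so n = 8.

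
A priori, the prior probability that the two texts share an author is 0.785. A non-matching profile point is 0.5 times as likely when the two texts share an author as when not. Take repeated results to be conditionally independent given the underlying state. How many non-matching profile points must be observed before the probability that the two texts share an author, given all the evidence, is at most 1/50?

Prior odds = 0.785/0.215 = 157/43.
Likelihood ratio per non-matching profile point = 0.5.
Target odds: 0.02 ÷ 0.98 = 1/49.
Need (157/43) × 0.5ⁿ ≤ 1/49, i.e. 0.5ⁿ ≤ 43/7693.
0.5⁷ = 0.0078125 is still above 43/7693 but 0.5⁸ = 0.00390625 is at or below it, so n = 8.

8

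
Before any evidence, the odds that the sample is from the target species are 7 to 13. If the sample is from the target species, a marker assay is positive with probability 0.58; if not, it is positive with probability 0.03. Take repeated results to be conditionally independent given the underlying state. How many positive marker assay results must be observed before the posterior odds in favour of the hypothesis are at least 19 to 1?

Prior odds = 7/13.
Likelihood ratio of a positive = 0.58/0.03 = 58/3.
Target odds = 19.
Require (58/3)ⁿ ≥ 19 ÷ (7/13) = 247/7.
(58/3)¹ = 58/3 falls short of 247/7 but (58/3)² = 3364/9 reaches it, so n = 2.

2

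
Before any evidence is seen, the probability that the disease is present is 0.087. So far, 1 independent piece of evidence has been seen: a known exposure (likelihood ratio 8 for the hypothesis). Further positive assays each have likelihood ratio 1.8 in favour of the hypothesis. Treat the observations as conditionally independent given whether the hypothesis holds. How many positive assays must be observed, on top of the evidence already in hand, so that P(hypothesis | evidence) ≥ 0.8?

Prior odds = 0.087/0.913 = 87/913.
Bayes factor of the evidence already in hand = 8.
Odds after that evidence = (87/913) × 8 = 696/913.
Target odds = 0.8/0.2 = 4.
Need 1.8ⁿ ≥ 4 ÷ (696/913) = 913/174.
1.8² = 3.24 falls short of 913/174 but 1.8³ = 5.832 reaches it, so n = 3.

3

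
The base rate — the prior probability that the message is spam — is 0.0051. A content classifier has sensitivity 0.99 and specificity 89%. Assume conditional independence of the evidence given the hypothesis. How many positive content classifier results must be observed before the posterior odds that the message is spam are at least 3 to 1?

Prior odds: 0.0051 ÷ 0.9949 = 51/9949.
False-positive rate = 1 − 0.89 = 0.11; likelihood ratio of a positive = 0.99/0.11 = 9.
Target odds = 3.
Require 9ⁿ ≥ 3 ÷ (51/9949) = 9949/17.
9² = 81 falls short of 9949/17 but 9³ = 729 reaches it, so n = 3.

3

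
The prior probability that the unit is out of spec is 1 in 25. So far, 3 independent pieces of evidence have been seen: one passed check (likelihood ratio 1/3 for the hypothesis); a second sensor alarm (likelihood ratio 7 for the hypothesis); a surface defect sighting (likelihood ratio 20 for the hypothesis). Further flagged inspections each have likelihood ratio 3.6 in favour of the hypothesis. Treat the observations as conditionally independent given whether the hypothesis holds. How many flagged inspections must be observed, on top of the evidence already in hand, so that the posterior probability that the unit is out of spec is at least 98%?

Prior odds = 0.04/0.96 = 1/24.
Combined Bayes factor of the evidence already in hand = (1/3) × 7 × 20 = 140/3.
Odds after that evidence = (1/24) × 140/3 = 35/18.
Target odds = 0.98/0.02 = 49.
Need 3.6ⁿ ≥ 49 ÷ (35/18) = 25.2.
3.6² = 12.96 falls short of 25.2 but 3.6³ = 46.656 reaches it, so n = 3.

3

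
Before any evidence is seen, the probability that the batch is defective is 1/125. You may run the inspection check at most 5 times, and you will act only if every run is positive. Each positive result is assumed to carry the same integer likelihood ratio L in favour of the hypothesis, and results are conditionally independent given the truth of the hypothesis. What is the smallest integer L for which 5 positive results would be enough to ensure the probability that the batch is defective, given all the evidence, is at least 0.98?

Prior odds = 0.008/0.992 = 1/124.
Target odds = 0.98/0.02 = 49.
Need L⁵ ≥ 49 ÷ (1/124) = 6076.
5⁵ = 3125 < 6076 ≤ 7776 = 6⁵, so L = 6.

6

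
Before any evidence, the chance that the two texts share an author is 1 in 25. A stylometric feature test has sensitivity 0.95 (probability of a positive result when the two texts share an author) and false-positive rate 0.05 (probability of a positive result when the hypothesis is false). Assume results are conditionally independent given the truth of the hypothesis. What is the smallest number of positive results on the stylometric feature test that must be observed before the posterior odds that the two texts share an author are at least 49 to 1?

3

Prior odds = 0.04/0.96 = 1/24.
Likelihood ratio of a positive result = 0.95/0.05 = 19.
Target odds = 49.
Require 19ⁿ ≥ 49 ÷ (1/24) = 1176.
19² = 361 falls short of 1176 but 19³ = 6859 reaches it, so n = 3.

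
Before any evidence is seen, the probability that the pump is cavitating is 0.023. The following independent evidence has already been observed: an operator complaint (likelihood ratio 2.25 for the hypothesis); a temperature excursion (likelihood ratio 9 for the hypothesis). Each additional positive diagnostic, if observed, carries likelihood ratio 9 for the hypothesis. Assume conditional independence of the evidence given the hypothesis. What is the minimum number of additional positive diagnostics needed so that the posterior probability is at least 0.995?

3

Prior odds = 0.023/0.977 = 23/977.
Combined Bayes factor of the evidence already in hand = 2.25 × 9 = 20.25.
Odds after that evidence = (23/977) × 20.25 = 1863/3908.
Target odds = 0.995/0.005 = 199.
Need 9ⁿ ≥ 199 ÷ (1863/3908) = 777692/1863.
9² = 81 falls short of 777692/1863 but 9³ = 729 reaches it, so n = 3.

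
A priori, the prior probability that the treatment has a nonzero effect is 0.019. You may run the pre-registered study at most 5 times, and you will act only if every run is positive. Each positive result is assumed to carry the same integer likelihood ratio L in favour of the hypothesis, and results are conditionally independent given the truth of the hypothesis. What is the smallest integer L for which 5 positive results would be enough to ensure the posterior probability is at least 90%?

4

Prior odds = 0.019/0.981 = 19/981.
Target odds = 0.9/0.1 = 9.
Need L⁵ ≥ 9 ÷ (19/981) = 8829/19.
3⁵ = 243 < 8829/19 ≤ 1024 = 4⁵, so L = 4.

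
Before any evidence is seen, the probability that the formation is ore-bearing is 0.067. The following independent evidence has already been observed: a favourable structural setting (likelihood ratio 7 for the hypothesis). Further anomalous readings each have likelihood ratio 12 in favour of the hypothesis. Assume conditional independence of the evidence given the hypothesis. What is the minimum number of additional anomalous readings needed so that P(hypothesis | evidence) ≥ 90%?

2

Prior odds = 0.067/0.933 = 67/933.
Bayes factor of the evidence already in hand = 7.
Odds after that evidence = (67/933) × 7 = 469/933.
Target odds = 0.9/0.1 = 9.
Need 12ⁿ ≥ 9 ÷ (469/933) = 8397/469.
12¹ = 12 falls short of 8397/469 but 12² = 144 reaches it, so n = 2.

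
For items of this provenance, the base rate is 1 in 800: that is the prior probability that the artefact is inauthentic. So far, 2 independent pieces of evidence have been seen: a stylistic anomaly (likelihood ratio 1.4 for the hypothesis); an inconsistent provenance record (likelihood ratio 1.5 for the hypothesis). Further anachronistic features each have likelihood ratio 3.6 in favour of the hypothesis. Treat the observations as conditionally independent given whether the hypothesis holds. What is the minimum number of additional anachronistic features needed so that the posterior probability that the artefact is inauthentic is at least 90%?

Prior odds = 0.00125/0.99875 = 1/799.
Combined Bayes factor of the evidence already in hand = 1.4 × 1.5 = 2.1.
Odds after that evidence = (1/799) × 2.1 = 21/7990.
Target odds = 0.9/0.1 = 9.
Need 3.6ⁿ ≥ 9 ÷ (21/7990) = 23970/7.
3.6⁶ = 34012224/15625 falls short of 23970/7 but 3.6⁷ = 612220032/78125 reaches it, so n = 7.

7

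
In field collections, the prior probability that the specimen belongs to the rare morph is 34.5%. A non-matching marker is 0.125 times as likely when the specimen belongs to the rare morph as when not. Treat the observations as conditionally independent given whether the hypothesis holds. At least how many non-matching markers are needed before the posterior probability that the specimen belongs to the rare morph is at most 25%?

Prior odds: 0.345 ÷ 0.655 = 69/131.
Likelihood ratio per non-matching marker = 0.125.
Target odds: 0.25 ÷ 0.75 = 1/3.
Require 0.125ⁿ ≤ 1/3 ÷ (69/131) = 131/207.
0.125¹ = 0.125, which is already at or below the required 131/207; so n = 1.

1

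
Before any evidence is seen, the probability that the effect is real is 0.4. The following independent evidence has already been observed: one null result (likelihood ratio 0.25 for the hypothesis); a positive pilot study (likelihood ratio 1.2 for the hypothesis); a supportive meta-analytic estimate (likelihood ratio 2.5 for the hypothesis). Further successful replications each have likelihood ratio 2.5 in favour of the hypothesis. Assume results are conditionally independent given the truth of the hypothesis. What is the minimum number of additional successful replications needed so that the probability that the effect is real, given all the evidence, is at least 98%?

Prior odds = 0.4/0.6 = 2/3.
Combined Bayes factor of the evidence already in hand = 0.25 × 1.2 × 2.5 = 0.75.
Odds after that evidence = (2/3) × 0.75 = 0.5.
Target odds = 0.98/0.02 = 49.
Need 2.5ⁿ ≥ 49 ÷ 0.5 = 98.
2.5⁵ = 97.65625 falls short of 98 but 2.5⁶ = 244.140625 reaches it, so n = 6.

6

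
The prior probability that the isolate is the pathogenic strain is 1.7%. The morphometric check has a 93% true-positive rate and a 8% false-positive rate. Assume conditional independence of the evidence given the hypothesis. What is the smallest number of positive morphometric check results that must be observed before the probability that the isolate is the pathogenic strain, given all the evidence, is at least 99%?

4

Prior odds: 0.017 ÷ 0.983 = 17/983.
Likelihood ratio of a positive result = 0.93/0.08 = 11.625.
Target odds: 0.99 ÷ 0.01 = 99.
Require 11.625ⁿ ≥ 99 ÷ (17/983) = 97317/17.
11.625³ = 804357/512 falls short of 97317/17 but 11.625⁴ = 74805201/4096 reaches it, so n = 4.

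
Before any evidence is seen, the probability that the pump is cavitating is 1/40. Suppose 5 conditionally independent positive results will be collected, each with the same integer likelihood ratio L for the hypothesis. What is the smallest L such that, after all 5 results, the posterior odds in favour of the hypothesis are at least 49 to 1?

5

Prior odds = 0.025/0.975 = 1/39.
Target odds = 49.
Need L⁵ ≥ 49 ÷ (1/39) = 1911.
4⁵ = 1024 < 1911 ≤ 3125 = 5⁵, so L = 5.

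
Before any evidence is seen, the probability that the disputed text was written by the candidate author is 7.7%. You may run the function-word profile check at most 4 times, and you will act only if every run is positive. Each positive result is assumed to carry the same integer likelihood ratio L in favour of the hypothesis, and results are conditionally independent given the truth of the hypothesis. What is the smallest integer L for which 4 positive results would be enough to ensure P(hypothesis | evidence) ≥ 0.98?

Prior odds = 0.077/0.923 = 77/923.
Target odds = 0.98/0.02 = 49.
Need L⁴ ≥ 49 ÷ (77/923) = 6461/11.
4⁴ = 256 < 6461/11 ≤ 625 = 5⁴, so L = 5.

5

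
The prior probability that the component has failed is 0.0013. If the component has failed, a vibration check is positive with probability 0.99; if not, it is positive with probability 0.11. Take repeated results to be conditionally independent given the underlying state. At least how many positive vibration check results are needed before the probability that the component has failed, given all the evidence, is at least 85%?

4

Prior odds = 0.0013/0.9987 = 13/9987.
Likelihood ratio of a positive = 0.99/0.11 = 9.
Target odds: 0.85 ÷ 0.15 = 17/3.
Require 9ⁿ ≥ 17/3 ÷ (13/9987) = 56593/13.
9³ = 729 falls short of 56593/13 but 9⁴ = 6561 reaches it, so n = 4.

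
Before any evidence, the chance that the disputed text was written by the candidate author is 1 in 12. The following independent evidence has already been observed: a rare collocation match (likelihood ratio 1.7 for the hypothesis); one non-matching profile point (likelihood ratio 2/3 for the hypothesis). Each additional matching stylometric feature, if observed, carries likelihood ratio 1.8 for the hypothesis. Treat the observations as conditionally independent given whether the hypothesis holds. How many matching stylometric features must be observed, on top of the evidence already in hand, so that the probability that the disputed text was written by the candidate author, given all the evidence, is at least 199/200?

Prior odds = (1/12)/(11/12) = 1/11.
Combined Bayes factor of the evidence already in hand = 1.7 × (2/3) = 17/15.
Odds after that evidence = (1/11) × 17/15 = 17/165.
Target odds = 0.995/0.005 = 199.
Need 1.8ⁿ ≥ 199 ÷ (17/165) = 32835/17.
1.8¹² ≈1156.83 falls short of 32835/17 but 1.8¹³ ≈2082.3 reaches it, so n = 13.

13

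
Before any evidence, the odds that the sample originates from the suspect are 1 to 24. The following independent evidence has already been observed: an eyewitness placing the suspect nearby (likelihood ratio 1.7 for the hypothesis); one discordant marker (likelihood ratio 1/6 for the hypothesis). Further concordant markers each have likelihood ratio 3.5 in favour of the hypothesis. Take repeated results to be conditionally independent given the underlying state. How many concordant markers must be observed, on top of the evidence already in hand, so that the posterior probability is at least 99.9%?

10

Prior odds = 1/24.
Combined Bayes factor of the evidence already in hand = 1.7 × (1/6) = 17/60.
Odds after that evidence = (1/24) × 17/60 = 17/1440.
Target odds = 0.999/0.001 = 999.
Need 3.5ⁿ ≥ 999 ÷ (17/1440) = 1438560/17.
3.5⁹ = 40353607/512 falls short of 1438560/17 but 3.5¹⁰ = 282475249/1024 reaches it, so n = 10.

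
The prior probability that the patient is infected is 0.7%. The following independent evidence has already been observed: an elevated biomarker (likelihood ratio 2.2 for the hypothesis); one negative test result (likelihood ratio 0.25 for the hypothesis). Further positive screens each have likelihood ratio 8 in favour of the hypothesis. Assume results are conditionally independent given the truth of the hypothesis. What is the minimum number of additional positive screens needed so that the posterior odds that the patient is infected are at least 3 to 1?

4

Prior odds = 0.007/0.993 = 7/993.
Combined Bayes factor of the evidence already in hand = 2.2 × 0.25 = 0.55.
Odds after that evidence = (7/993) × 0.55 = 77/19860.
Target odds = 3.
Need 8ⁿ ≥ 3 ÷ (77/19860) = 59580/77.
8³ = 512 falls short of 59580/77 but 8⁴ = 4096 reaches it, so n = 4.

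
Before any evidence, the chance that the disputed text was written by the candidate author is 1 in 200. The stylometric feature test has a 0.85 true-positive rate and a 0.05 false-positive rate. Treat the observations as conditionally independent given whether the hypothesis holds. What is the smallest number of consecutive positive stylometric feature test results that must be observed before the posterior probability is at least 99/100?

Prior odds = 0.005/0.995 = 1/199.
Likelihood ratio of a positive result = 0.85/0.05 = 17.
Target posterior odds = 0.99/0.01 = 99.
Require 17ⁿ ≥ 99 ÷ (1/199) = 19701.
17³ = 4913 falls short of 19701 but 17⁴ = 83521 reaches it, so n = 4.

4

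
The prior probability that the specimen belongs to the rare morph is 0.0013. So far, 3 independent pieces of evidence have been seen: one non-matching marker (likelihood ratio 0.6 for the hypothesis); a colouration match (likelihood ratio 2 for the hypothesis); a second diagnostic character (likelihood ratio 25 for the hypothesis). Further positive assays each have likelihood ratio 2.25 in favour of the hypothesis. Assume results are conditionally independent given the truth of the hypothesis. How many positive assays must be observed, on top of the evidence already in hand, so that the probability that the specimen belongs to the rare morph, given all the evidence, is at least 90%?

7

Prior odds = 0.0013/0.9987 = 13/9987.
Combined Bayes factor of the evidence already in hand = 0.6 × 2 × 25 = 30.
Odds after that evidence = (13/9987) × 30 = 130/3329.
Target odds = 0.9/0.1 = 9.
Need 2.25ⁿ ≥ 9 ÷ (130/3329) = 29961/130.
2.25⁶ = 531441/4096 falls short of 29961/130 but 2.25⁷ = 4782969/16384 reaches it, so n = 7.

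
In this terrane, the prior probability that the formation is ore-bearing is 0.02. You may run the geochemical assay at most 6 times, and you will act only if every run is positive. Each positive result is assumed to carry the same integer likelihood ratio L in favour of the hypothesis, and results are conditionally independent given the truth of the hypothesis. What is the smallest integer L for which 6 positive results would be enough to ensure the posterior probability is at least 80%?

3

Prior odds = 0.02/0.98 = 1/49.
Target odds = 0.8/0.2 = 4.
Need L⁶ ≥ 4 ÷ (1/49) = 196.
2⁶ = 64 < 196 ≤ 729 = 3⁶, so L = 3.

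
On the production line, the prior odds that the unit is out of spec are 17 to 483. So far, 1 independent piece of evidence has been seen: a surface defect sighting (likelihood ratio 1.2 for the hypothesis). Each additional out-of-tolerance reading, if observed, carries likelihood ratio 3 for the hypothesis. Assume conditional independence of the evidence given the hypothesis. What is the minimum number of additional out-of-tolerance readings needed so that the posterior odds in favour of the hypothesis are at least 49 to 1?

7

Prior odds = 17/483.
Bayes factor of the evidence already in hand = 1.2.
Odds after that evidence = (17/483) × 1.2 = 34/805.
Target odds = 49.
Need 3ⁿ ≥ 49 ÷ (34/805) = 39445/34.
3⁶ = 729 falls short of 39445/34 but 3⁷ = 2187 reaches it, so n = 7.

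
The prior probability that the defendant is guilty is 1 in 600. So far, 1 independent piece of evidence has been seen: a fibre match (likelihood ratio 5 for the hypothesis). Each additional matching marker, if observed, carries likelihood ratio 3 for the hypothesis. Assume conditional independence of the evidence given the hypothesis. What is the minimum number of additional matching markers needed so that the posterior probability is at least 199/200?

Prior odds = (1/600)/(599/600) = 1/599.
Bayes factor of the evidence already in hand = 5.
Odds after that evidence = (1/599) × 5 = 5/599.
Target odds = 0.995/0.005 = 199.
Need 3ⁿ ≥ 199 ÷ (5/599) = 23840.2.
3⁹ = 19683 falls short of 23840.2 but 3¹⁰ = 59049 reaches it, so n = 10.

10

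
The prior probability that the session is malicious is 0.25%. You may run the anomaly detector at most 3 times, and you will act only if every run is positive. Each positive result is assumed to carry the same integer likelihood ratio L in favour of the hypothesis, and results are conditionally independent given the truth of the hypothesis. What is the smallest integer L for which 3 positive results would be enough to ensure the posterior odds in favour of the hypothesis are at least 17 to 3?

14

Prior odds = 0.0025/0.9975 = 1/399.
Target odds = 17/3.
Need L³ ≥ 17/3 ÷ (1/399) = 2261.
13³ = 2197 < 2261 ≤ 2744 = 14³, so L = 14.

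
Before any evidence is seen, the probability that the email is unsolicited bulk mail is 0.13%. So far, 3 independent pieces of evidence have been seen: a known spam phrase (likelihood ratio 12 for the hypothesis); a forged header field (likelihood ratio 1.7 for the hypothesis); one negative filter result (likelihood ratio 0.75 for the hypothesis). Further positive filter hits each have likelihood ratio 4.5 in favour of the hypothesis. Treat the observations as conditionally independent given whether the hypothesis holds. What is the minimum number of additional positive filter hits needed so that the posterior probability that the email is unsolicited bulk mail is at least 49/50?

6

Prior odds = 0.0013/0.9987 = 13/9987.
Combined Bayes factor of the evidence already in hand = 12 × 1.7 × 0.75 = 15.3.
Odds after that evidence = (13/9987) × 15.3 = 663/33290.
Target odds = 0.98/0.02 = 49.
Need 4.5ⁿ ≥ 49 ÷ (663/33290) = 1631210/663.
4.5⁵ = 1845.28125 falls short of 1631210/663 but 4.5⁶ = 8303.765625 reaches it, so n = 6.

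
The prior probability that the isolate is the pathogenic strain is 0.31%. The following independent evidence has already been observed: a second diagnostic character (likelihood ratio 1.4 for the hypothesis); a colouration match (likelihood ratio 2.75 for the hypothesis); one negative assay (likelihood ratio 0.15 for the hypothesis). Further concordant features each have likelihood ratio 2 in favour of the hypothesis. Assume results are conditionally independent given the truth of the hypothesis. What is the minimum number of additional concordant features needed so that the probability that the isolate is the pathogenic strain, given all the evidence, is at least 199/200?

17

Prior odds = 0.0031/0.9969 = 31/9969.
Combined Bayes factor of the evidence already in hand = 1.4 × 2.75 × 0.15 = 0.5775.
Odds after that evidence = (31/9969) × 0.5775 = 2387/1329200.
Target odds = 0.995/0.005 = 199.
Need 2ⁿ ≥ 199 ÷ (2387/1329200) = 264510800/2387.
2¹⁶ = 65536 falls short of 264510800/2387 but 2¹⁷ = 131072 reaches it, so n = 17.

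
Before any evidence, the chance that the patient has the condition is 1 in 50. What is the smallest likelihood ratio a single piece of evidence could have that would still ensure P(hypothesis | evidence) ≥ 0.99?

4851

Prior odds = 0.02/0.98 = 1/49.
Target odds = 0.99/0.01 = 99.
Required Bayes factor = 99 ÷ (1/49) = 4851.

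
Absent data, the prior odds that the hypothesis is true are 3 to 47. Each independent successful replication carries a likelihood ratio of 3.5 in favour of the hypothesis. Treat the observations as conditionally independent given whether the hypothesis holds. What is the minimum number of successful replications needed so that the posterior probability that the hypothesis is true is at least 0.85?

Prior odds = 3/47.
Likelihood ratio per successful replication = 3.5.
Target odds: 0.85 ÷ 0.15 = 17/3.
Need (3/47) × 3.5ⁿ ≥ 17/3, i.e. 3.5ⁿ ≥ 799/9.
3.5³ = 42.875 falls short of 799/9 but 3.5⁴ = 150.0625 reaches it, so n = 4.

4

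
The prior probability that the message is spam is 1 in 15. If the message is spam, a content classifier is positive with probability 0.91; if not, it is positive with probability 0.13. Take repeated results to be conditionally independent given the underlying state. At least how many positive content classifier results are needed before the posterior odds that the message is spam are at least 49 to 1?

4

Prior odds = (1/15)/(14/15) = 1/14.
Likelihood ratio of a positive = 0.91/0.13 = 7.
Target odds = 49.
Need (1/14) × 7ⁿ ≥ 49, i.e. 7ⁿ ≥ 686.
7³ = 343 falls short of 686 but 7⁴ = 2401 reaches it, so n = 4.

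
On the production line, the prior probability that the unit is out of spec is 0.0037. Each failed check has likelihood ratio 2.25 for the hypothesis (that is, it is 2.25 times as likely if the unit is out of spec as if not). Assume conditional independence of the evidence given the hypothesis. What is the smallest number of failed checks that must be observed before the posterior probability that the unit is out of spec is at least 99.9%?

Prior odds: 0.0037 ÷ 0.9963 = 37/9963.
Likelihood ratio per failed check = 2.25.
Target odds: 0.999 ÷ 0.001 = 999.
Require 2.25ⁿ ≥ 999 ÷ (37/9963) = 269001.
2.25¹⁵ ≈191751 falls short of 269001 but 2.25¹⁶ ≈431440 reaches it, so n = 16.

16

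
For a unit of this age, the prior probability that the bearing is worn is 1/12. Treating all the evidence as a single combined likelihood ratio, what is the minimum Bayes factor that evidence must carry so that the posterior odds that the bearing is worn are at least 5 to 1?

Prior odds = (1/12)/(11/12) = 1/11.
Target odds = 5.
Required Bayes factor = 5 ÷ (1/11) = 55.

55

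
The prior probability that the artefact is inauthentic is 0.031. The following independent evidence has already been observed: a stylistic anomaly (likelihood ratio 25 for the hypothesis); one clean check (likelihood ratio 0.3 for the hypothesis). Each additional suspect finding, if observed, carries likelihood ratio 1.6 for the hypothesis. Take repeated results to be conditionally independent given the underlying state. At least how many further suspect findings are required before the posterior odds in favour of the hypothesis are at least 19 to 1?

10

Prior odds = 0.031/0.969 = 31/969.
Combined Bayes factor of the evidence already in hand = 25 × 0.3 = 7.5.
Odds after that evidence = (31/969) × 7.5 = 155/646.
Target odds = 19.
Need 1.6ⁿ ≥ 19 ÷ (155/646) = 12274/155.
1.6⁹ = 134217728/1953125 falls short of 12274/155 but 1.6¹⁰ ≈109.951 reaches it, so n = 10.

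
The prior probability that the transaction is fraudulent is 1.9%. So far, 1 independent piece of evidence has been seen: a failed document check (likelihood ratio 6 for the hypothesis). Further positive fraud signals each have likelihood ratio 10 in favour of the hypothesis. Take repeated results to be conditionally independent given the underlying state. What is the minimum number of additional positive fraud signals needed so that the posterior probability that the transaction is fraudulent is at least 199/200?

Prior odds = 0.019/0.981 = 19/981.
Bayes factor of the evidence already in hand = 6.
Odds after that evidence = (19/981) × 6 = 38/327.
Target odds = 0.995/0.005 = 199.
Need 10ⁿ ≥ 199 ÷ (38/327) = 65073/38.
10³ = 1000 falls short of 65073/38 but 10⁴ = 10000 reaches it, so n = 4.

4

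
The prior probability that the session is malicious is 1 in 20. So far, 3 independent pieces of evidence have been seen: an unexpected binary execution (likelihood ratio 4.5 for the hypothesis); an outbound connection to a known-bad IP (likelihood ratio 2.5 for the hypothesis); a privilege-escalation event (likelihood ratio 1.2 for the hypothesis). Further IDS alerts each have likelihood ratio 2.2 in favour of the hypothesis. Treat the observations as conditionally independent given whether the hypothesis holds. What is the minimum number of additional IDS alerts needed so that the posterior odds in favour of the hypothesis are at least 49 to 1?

6

Prior odds = 0.05/0.95 = 1/19.
Combined Bayes factor of the evidence already in hand = 4.5 × 2.5 × 1.2 = 13.5.
Odds after that evidence = (1/19) × 13.5 = 27/38.
Target odds = 49.
Need 2.2ⁿ ≥ 49 ÷ (27/38) = 1862/27.
2.2⁵ = 51.53632 falls short of 1862/27 but 2.2⁶ = 1771561/15625 reaches it, so n = 6.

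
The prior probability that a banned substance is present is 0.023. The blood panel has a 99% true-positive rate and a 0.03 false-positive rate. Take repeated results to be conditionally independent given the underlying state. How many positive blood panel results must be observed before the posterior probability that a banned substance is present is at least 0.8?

2

Prior odds: 0.023 ÷ 0.977 = 23/977.
Likelihood ratio of a positive result = 0.99/0.03 = 33.
Target odds: 0.8 ÷ 0.2 = 4.
Need (23/977) × 33ⁿ ≥ 4, i.e. 33ⁿ ≥ 3908/23.
33¹ = 33 falls short of 3908/23 but 33² = 1089 reaches it, so n = 2.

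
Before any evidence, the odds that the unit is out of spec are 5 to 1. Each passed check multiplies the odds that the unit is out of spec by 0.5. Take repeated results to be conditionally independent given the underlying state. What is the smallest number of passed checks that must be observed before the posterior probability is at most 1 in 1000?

13

Prior odds = 5.
Likelihood ratio per passed check = 0.5.
Target posterior odds = 0.001/0.999 = 1/999.
Require 0.5ⁿ ≤ 1/999 ÷ 5 = 1/4995.
0.5¹² = 1/4096 is still above 1/4995 but 0.5¹³ = 1/8192 is at or below it, so n = 13.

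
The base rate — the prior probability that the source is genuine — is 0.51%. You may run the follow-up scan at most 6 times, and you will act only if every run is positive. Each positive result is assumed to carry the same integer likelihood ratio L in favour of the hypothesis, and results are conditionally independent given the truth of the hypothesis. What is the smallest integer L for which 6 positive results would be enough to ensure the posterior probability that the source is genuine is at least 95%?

4

Prior odds = 0.0051/0.9949 = 51/9949.
Target odds = 0.95/0.05 = 19.
Need L⁶ ≥ 19 ÷ (51/9949) = 189031/51.
3⁶ = 729 < 189031/51 ≤ 4096 = 4⁶, so L = 4.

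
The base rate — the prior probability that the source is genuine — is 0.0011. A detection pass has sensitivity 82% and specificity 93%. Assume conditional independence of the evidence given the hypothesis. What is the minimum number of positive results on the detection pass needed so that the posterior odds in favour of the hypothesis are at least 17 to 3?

Prior odds: 0.0011 ÷ 0.9989 = 11/9989.
False-positive rate = 1 − 0.93 = 0.07; likelihood ratio of a positive = 0.82/0.07 = 82/7.
Target odds = 17/3.
Require (82/7)ⁿ ≥ 17/3 ÷ (11/9989) = 169813/33.
(82/7)³ = 551368/343 falls short of 169813/33 but (82/7)⁴ = 45212176/2401 reaches it, so n = 4.

4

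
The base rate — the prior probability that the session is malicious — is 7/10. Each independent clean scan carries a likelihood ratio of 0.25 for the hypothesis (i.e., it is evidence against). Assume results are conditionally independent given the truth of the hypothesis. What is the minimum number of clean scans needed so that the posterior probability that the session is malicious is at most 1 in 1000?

Prior odds: 0.7 ÷ 0.3 = 7/3.
Likelihood ratio per clean scan = 0.25.
Target posterior odds = 0.001/0.999 = 1/999.
Need (7/3) × 0.25ⁿ ≤ 1/999, i.e. 0.25ⁿ ≤ 1/2331.
0.25⁵ = 1/1024 is still above 1/2331 but 0.25⁶ = 1/4096 is at or below it, so n = 6.

6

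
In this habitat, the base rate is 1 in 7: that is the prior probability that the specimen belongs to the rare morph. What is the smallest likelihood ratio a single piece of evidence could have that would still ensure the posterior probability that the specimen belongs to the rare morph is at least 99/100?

Prior odds = (1/7)/(6/7) = 1/6.
Target odds = 0.99/0.01 = 99.
Required Bayes factor = 99 ÷ (1/6) = 594.

594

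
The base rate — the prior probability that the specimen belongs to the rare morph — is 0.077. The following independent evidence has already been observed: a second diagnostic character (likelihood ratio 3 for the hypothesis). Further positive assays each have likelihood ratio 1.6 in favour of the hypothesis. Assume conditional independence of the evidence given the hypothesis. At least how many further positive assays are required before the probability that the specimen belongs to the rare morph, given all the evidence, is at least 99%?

Prior odds = 0.077/0.923 = 77/923.
Bayes factor of the evidence already in hand = 3.
Odds after that evidence = (77/923) × 3 = 231/923.
Target odds = 0.99/0.01 = 99.
Need 1.6ⁿ ≥ 99 ÷ (231/923) = 2769/7.
1.6¹² ≈281.475 falls short of 2769/7 but 1.6¹³ ≈450.36 reaches it, so n = 13.

13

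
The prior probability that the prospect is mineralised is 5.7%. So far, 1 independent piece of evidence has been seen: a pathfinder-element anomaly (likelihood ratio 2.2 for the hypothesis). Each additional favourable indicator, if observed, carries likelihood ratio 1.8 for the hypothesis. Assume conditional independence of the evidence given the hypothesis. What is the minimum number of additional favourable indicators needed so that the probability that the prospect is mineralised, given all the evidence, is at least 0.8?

6

Prior odds = 0.057/0.943 = 57/943.
Bayes factor of the evidence already in hand = 2.2.
Odds after that evidence = (57/943) × 2.2 = 627/4715.
Target odds = 0.8/0.2 = 4.
Need 1.8ⁿ ≥ 4 ÷ (627/4715) = 18860/627.
1.8⁵ = 18.89568 falls short of 18860/627 but 1.8⁶ = 531441/15625 reaches it, so n = 6.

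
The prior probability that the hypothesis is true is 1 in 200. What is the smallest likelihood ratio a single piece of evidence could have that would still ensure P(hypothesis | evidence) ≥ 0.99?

19701

Prior odds = 0.005/0.995 = 1/199.
Target odds = 0.99/0.01 = 99.
Required Bayes factor = 99 ÷ (1/199) = 19701.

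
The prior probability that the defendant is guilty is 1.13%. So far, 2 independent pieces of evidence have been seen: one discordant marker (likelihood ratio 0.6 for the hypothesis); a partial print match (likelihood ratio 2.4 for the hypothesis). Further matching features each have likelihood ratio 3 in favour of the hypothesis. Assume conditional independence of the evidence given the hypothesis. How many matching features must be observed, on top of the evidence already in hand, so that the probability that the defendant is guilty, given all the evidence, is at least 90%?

6

Prior odds = 0.0113/0.9887 = 113/9887.
Combined Bayes factor of the evidence already in hand = 0.6 × 2.4 = 1.44.
Odds after that evidence = (113/9887) × 1.44 = 4068/247175.
Target odds = 0.9/0.1 = 9.
Need 3ⁿ ≥ 9 ÷ (4068/247175) = 247175/452.
3⁵ = 243 falls short of 247175/452 but 3⁶ = 729 reaches it, so n = 6.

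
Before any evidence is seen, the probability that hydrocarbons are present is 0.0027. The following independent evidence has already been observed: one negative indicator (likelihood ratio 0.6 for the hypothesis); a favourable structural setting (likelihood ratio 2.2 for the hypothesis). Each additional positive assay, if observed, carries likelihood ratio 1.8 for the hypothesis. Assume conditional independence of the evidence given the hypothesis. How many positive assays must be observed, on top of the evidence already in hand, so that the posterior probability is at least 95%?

Prior odds = 0.0027/0.9973 = 27/9973.
Combined Bayes factor of the evidence already in hand = 0.6 × 2.2 = 1.32.
Odds after that evidence = (27/9973) × 1.32 = 891/249325.
Target odds = 0.95/0.05 = 19.
Need 1.8ⁿ ≥ 19 ÷ (891/249325) = 4737175/891.
1.8¹⁴ ≈3748.13 falls short of 4737175/891 but 1.8¹⁵ ≈6746.64 reaches it, so n = 15.

15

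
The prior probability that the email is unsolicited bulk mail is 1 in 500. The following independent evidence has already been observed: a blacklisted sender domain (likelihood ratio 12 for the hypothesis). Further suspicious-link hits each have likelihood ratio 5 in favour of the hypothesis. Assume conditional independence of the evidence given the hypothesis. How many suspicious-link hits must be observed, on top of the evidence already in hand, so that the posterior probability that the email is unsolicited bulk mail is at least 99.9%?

7

Prior odds = 0.002/0.998 = 1/499.
Bayes factor of the evidence already in hand = 12.
Odds after that evidence = (1/499) × 12 = 12/499.
Target odds = 0.999/0.001 = 999.
Need 5ⁿ ≥ 999 ÷ (12/499) = 41541.75.
5⁶ = 15625 falls short of 41541.75 but 5⁷ = 78125 reaches it, so n = 7.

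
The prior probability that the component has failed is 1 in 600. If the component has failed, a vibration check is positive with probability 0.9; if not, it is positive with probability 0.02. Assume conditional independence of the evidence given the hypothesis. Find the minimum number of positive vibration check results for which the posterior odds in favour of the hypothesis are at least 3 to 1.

Prior odds = (1/600)/(599/600) = 1/599.
Likelihood ratio of a positive = 0.9/0.02 = 45.
Target odds = 3.
Require 45ⁿ ≥ 3 ÷ (1/599) = 1797.
45¹ = 45 falls short of 1797 but 45² = 2025 reaches it, so n = 2.

2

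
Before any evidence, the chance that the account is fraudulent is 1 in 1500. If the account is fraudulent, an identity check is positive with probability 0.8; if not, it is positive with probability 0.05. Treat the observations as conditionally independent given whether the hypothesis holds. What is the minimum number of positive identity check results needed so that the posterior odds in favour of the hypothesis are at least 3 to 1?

4

Prior odds: (1/1500) ÷ (1499/1500) = 1/1499.
Likelihood ratio of a positive = 0.8/0.05 = 16.
Target odds = 3.
Need (1/1499) × 16ⁿ ≥ 3, i.e. 16ⁿ ≥ 4497.
16³ = 4096 falls short of 4497 but 16⁴ = 65536 reaches it, so n = 4.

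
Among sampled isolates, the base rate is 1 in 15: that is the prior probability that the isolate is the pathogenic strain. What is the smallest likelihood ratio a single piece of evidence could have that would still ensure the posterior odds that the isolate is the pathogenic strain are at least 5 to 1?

70

Prior odds = (1/15)/(14/15) = 1/14.
Target odds = 5.
Required Bayes factor = 5 ÷ (1/14) = 70.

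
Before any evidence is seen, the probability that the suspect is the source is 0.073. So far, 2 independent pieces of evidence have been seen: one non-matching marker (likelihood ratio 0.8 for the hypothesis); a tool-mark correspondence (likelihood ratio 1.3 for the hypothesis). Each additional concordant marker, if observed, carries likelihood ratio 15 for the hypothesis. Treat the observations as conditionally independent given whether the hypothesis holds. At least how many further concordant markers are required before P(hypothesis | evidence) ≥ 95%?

3

Prior odds = 0.073/0.927 = 73/927.
Combined Bayes factor of the evidence already in hand = 0.8 × 1.3 = 1.04.
Odds after that evidence = (73/927) × 1.04 = 1898/23175.
Target odds = 0.95/0.05 = 19.
Need 15ⁿ ≥ 19 ÷ (1898/23175) = 440325/1898.
15² = 225 falls short of 440325/1898 but 15³ = 3375 reaches it, so n = 3.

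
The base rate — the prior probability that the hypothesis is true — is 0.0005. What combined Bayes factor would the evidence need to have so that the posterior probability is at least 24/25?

47976

Prior odds = 0.0005/0.9995 = 1/1999.
Target odds = 0.96/0.04 = 24.
Required Bayes factor = 24 ÷ (1/1999) = 47976.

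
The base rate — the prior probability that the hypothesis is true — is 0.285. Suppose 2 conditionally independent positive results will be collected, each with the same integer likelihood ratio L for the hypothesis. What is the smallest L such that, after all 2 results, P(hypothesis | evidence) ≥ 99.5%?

23

Prior odds = 0.285/0.715 = 57/143.
Target odds = 0.995/0.005 = 199.
Need L² ≥ 199 ÷ (57/143) = 28457/57.
22² = 484 < 28457/57 ≤ 529 = 23², so L = 23.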